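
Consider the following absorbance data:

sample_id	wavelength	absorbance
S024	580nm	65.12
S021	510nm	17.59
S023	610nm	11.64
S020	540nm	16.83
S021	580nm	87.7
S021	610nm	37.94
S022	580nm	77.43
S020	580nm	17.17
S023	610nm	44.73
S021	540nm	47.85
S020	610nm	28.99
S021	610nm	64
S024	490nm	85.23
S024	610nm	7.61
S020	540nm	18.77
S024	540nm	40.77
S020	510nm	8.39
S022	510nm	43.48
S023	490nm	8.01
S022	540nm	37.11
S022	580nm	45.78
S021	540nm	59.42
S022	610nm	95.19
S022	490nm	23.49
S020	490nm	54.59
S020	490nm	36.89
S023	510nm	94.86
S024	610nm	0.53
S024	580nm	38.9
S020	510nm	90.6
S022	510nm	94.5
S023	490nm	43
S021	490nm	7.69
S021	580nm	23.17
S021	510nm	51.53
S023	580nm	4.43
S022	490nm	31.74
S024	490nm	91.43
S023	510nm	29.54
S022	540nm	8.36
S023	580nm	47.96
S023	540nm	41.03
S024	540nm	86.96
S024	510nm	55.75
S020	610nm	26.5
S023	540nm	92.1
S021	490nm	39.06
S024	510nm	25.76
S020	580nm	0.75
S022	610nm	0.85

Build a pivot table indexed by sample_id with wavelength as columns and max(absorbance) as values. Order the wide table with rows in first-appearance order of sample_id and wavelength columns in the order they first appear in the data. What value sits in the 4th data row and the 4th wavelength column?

With rows in first-appearance order of sample_id, row 4 is sample_id=S020. wavelength columns in first-appearance order: 580nm, 510nm, 610nm, 540nm, 490nm; column 4 is 540nm.
Long rows with sample_id=S020, wavelength=540nm: max(16.83, 18.77) = 18.77.

18.77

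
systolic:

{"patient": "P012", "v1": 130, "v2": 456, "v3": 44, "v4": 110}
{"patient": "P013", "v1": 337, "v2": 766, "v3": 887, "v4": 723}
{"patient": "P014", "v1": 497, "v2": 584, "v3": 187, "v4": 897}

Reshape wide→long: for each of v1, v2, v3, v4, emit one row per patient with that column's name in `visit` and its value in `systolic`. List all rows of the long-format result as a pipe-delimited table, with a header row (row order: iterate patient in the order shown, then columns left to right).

Each (patient, column) pair becomes one row: 3 × 4 = 12 rows.
For example, (P012, v1) → systolic=130.

| patient | visit | systolic |
| P012 | v1 | 130 |
| P012 | v2 | 456 |
| P012 | v3 | 44 |
| P012 | v4 | 110 |
| P013 | v1 | 337 |
| P013 | v2 | 766 |
| P013 | v3 | 887 |
| P013 | v4 | 723 |
| P014 | v1 | 497 |
| P014 | v2 | 584 |
| P014 | v3 | 187 |
| P014 | v4 | 897 |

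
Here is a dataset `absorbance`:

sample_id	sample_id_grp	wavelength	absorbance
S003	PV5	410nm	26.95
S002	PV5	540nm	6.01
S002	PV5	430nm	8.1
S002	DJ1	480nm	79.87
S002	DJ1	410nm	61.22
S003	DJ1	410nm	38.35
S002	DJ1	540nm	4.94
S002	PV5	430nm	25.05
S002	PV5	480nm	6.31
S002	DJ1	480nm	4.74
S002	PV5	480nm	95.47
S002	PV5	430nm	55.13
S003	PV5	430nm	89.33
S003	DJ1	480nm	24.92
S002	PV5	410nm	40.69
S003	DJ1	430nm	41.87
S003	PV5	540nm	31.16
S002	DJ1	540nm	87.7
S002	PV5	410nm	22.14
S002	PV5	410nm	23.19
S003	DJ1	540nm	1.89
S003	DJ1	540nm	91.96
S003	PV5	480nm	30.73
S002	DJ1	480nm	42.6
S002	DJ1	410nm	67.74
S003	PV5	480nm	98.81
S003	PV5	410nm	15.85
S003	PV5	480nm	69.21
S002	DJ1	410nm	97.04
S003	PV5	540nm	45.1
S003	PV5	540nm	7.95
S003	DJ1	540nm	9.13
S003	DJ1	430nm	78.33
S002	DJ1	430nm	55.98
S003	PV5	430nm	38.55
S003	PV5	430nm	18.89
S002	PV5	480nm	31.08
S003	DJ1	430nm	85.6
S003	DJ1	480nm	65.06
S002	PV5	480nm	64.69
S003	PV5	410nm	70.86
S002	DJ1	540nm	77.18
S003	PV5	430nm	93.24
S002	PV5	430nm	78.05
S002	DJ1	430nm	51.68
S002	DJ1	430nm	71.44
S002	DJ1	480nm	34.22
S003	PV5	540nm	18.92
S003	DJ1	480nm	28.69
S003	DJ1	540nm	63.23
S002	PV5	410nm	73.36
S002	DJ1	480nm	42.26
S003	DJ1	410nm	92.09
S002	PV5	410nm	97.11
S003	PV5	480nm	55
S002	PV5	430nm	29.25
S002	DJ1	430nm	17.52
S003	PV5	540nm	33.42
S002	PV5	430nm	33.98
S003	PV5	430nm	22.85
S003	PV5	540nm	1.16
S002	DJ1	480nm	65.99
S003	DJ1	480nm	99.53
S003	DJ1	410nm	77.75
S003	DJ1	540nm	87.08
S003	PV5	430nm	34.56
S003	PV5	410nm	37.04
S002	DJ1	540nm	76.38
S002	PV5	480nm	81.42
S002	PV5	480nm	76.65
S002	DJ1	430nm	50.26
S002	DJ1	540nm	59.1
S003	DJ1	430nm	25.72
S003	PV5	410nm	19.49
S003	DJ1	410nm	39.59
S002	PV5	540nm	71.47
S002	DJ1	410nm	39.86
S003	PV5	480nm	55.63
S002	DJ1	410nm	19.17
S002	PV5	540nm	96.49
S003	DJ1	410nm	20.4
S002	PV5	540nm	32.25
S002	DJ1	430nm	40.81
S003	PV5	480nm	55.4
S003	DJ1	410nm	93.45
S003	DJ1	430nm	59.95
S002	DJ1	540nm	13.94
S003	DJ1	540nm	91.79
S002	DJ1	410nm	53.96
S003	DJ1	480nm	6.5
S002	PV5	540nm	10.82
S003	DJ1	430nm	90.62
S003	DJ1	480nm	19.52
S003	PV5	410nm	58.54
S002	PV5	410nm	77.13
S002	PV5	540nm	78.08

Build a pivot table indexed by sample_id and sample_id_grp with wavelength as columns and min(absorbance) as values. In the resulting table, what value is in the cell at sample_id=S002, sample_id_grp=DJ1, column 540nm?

Rows with sample_id=S002, sample_id_grp=DJ1 and wavelength=540nm: absorbance values are 4.94, 87.7, 77.18, 76.38, 59.1, 13.94.
min(4.94, 87.7, 77.18, 76.38, 59.1, 13.94) = 4.94.

4.94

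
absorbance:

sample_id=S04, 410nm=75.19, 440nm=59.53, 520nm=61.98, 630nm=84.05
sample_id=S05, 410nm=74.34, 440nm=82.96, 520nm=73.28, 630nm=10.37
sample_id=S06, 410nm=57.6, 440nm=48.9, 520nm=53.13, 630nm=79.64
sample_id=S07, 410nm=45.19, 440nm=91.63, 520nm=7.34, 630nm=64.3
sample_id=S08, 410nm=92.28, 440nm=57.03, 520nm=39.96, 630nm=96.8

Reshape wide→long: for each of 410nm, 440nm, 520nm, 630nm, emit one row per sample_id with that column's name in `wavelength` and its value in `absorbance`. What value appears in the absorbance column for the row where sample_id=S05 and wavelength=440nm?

82.96

Unpivoting turns each (sample_id, wide-column) pair into one long row.
The wide cell at row S05, column 440nm holds 82.96, so the long row (S05, 440nm) has absorbance=82.96.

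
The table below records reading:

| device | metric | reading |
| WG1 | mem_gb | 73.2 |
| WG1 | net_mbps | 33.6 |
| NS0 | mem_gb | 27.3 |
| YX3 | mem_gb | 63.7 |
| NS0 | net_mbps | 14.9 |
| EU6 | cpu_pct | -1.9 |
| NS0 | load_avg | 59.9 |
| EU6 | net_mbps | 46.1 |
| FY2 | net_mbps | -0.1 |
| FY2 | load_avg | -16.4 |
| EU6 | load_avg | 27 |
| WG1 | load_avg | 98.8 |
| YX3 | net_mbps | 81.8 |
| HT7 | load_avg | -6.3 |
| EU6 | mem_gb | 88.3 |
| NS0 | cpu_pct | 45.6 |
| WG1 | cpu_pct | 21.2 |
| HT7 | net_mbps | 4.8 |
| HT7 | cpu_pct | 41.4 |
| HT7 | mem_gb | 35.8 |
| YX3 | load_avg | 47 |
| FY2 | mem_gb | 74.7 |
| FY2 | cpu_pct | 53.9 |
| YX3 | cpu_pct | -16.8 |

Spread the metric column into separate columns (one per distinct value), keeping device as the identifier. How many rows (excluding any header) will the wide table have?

6

6 distinct device values → 6 rows.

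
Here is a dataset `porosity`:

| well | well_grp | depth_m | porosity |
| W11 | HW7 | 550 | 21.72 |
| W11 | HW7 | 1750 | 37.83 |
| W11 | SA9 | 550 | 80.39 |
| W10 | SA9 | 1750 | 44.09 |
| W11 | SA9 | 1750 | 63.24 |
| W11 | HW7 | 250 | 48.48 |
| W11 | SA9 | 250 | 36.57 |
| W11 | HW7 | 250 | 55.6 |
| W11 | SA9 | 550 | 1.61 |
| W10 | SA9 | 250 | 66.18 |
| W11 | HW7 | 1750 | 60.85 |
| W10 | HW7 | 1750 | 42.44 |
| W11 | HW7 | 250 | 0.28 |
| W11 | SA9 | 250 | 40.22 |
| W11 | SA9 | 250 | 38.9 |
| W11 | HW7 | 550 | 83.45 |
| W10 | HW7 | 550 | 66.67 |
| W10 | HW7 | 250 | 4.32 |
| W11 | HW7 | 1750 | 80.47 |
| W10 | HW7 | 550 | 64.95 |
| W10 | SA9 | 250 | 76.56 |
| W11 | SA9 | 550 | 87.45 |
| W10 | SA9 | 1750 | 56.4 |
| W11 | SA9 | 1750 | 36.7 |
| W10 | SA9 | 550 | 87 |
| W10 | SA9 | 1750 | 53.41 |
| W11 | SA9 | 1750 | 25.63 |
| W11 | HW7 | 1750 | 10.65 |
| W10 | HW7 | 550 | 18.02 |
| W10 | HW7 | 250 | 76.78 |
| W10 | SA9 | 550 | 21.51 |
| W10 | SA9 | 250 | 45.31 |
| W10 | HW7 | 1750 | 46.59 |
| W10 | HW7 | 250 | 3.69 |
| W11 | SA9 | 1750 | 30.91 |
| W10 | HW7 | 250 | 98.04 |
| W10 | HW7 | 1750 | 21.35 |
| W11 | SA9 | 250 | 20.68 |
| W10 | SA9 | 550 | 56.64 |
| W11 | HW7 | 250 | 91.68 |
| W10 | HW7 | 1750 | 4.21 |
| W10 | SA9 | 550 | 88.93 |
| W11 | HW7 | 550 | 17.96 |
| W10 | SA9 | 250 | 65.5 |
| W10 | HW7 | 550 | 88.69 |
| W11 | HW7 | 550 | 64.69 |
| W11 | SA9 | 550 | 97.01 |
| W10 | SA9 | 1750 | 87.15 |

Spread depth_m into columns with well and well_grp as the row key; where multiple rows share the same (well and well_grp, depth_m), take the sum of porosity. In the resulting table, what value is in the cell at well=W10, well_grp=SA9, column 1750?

Rows with well=W10, well_grp=SA9 and depth_m=1750: porosity values are 44.09, 56.4, 53.41, 87.15.
44.09 + 56.4 + 53.41 + 87.15 = 241.05.

241.05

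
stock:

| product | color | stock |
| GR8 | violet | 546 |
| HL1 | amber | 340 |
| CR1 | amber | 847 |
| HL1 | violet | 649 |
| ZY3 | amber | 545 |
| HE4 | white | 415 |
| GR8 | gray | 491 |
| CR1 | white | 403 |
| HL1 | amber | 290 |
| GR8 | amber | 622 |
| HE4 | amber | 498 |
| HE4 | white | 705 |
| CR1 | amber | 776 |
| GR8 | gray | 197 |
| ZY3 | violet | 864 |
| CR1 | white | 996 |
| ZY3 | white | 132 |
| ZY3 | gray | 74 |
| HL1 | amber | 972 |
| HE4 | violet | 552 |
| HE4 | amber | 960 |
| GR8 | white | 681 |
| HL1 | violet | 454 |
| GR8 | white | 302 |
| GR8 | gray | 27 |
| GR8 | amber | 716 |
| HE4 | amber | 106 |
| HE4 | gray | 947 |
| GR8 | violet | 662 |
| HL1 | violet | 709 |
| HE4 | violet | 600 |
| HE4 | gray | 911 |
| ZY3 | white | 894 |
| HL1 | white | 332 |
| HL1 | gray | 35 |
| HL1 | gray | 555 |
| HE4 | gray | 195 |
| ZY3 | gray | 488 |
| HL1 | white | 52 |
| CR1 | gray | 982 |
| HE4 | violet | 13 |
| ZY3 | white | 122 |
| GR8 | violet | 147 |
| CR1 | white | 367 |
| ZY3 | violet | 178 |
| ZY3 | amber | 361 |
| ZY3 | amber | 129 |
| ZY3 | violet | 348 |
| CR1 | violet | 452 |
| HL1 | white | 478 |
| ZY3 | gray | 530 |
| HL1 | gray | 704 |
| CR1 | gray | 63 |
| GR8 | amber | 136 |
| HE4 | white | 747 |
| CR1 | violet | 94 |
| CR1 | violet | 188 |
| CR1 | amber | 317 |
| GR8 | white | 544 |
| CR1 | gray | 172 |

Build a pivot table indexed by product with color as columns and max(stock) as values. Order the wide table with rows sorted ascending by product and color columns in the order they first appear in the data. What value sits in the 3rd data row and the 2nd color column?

960

With rows sorted ascending by product, row 3 is product=HE4. color columns in first-appearance order: violet, amber, white, gray; column 2 is amber.
Long rows with product=HE4, color=amber: max(498, 960, 106) = 960.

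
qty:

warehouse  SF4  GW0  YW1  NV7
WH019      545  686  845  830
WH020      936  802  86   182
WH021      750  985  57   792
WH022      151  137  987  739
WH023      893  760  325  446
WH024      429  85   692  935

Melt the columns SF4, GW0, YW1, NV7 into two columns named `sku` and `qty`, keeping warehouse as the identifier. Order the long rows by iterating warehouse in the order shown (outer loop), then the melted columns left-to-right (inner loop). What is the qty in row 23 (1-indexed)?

24 rows total (6 × 4). Row 23: index ⌊(23-1)/4⌋ = 5 into warehouse → WH024; (23-1) mod 4 = 2 into the melted columns → YW1.
So row 23 is (WH024, YW1, 692); qty = 692.

692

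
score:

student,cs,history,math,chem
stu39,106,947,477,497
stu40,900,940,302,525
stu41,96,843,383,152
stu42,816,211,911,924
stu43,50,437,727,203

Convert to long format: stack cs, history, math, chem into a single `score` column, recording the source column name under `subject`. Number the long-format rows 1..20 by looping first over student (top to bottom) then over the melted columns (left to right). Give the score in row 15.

20 rows total (5 × 4). Row 15: index ⌊(15-1)/4⌋ = 3 into student → stu42; (15-1) mod 4 = 2 into the melted columns → math.
So row 15 is (stu42, math, 911); score = 911.

911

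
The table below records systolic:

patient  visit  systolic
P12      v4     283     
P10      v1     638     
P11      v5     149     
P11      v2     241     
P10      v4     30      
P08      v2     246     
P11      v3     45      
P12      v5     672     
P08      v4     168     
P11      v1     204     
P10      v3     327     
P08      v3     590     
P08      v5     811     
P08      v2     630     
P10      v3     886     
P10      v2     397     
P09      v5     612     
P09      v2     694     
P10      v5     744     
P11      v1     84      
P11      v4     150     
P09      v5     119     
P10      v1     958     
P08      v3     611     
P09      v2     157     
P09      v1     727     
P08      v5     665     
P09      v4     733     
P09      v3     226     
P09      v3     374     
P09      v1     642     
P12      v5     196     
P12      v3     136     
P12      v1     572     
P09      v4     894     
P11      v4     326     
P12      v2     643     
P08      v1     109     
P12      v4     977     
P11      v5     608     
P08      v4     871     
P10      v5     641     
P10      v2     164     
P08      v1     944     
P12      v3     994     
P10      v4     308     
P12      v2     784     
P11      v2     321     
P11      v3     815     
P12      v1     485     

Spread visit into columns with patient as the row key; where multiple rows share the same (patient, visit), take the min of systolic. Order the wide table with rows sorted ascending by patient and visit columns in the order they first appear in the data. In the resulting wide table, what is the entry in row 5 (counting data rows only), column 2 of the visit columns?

With rows sorted ascending by patient, row 5 is patient=P12. visit columns in first-appearance order: v4, v1, v5, v2, v3; column 2 is v1.
Long rows with patient=P12, visit=v1: min(572, 485) = 485.

485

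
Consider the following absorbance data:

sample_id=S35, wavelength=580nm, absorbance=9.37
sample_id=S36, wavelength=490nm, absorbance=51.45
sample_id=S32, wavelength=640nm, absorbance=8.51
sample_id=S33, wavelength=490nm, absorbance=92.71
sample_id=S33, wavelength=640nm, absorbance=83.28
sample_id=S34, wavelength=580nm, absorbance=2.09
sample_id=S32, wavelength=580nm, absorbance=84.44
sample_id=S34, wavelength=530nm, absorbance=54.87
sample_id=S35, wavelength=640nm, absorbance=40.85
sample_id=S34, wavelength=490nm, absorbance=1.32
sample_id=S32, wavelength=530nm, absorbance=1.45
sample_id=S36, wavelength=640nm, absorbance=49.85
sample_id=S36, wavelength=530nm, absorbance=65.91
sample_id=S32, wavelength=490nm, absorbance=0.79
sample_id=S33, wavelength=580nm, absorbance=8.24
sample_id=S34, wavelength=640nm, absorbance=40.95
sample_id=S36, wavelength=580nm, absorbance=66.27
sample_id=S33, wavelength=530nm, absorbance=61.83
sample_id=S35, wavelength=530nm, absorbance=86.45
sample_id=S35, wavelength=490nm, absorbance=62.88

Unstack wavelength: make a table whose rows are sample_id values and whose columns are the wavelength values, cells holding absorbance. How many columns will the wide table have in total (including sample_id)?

1 column for sample_id plus 4 distinct wavelength values → 5 columns.

5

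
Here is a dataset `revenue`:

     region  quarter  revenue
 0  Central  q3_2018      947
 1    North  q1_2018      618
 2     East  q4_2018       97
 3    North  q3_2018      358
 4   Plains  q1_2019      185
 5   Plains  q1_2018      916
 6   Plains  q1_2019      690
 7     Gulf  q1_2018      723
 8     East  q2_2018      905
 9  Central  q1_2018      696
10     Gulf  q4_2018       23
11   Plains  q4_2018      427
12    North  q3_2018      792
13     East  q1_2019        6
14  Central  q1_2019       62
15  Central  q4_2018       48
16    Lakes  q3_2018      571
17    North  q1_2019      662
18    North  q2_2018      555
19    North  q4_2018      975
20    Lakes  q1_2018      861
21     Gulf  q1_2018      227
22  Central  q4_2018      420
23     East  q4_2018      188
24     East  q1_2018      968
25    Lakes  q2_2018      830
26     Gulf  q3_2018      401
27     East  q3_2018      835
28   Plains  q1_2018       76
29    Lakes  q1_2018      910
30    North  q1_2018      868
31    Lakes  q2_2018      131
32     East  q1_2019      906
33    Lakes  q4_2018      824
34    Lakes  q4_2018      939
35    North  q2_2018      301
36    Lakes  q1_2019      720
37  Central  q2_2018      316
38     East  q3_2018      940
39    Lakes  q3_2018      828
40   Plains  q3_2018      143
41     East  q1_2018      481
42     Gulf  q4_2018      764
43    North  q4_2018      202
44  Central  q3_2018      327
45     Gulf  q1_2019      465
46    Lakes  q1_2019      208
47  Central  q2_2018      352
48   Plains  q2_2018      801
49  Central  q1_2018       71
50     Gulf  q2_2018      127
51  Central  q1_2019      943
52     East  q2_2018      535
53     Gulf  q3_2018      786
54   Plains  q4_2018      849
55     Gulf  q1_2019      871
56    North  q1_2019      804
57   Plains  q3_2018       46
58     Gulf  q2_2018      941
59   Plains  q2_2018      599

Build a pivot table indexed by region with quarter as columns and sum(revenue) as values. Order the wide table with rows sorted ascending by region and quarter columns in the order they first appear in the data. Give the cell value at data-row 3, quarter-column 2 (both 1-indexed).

950

With rows sorted ascending by region, row 3 is region=Gulf. quarter columns in first-appearance order: q3_2018, q1_2018, q4_2018, q1_2019, q2_2018; column 2 is q1_2018.
Long rows with region=Gulf, quarter=q1_2018: 723 + 227 = 950.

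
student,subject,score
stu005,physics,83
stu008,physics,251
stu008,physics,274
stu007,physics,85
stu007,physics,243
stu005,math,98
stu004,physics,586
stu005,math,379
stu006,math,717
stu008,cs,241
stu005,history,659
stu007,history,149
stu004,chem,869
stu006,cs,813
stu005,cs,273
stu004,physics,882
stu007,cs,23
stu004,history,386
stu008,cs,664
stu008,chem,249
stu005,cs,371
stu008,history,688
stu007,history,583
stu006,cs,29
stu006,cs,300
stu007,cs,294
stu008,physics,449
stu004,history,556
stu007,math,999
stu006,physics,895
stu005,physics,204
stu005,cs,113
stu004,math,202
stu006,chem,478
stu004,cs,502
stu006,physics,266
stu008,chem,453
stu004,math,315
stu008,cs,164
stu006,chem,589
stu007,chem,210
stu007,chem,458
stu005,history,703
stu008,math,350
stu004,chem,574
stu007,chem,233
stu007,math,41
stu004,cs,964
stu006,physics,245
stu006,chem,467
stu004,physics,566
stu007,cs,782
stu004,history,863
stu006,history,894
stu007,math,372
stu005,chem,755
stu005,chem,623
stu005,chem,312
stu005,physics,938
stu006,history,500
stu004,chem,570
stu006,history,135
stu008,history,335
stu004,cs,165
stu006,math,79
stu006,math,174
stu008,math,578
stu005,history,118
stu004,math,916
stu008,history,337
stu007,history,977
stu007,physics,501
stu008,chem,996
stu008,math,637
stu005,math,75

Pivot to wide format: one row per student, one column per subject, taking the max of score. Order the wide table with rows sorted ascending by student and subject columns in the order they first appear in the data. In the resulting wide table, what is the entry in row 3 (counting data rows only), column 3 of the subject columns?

813

With rows sorted ascending by student, row 3 is student=stu006. subject columns in first-appearance order: physics, math, cs, history, chem; column 3 is cs.
Long rows with student=stu006, subject=cs: max(813, 29, 300) = 813.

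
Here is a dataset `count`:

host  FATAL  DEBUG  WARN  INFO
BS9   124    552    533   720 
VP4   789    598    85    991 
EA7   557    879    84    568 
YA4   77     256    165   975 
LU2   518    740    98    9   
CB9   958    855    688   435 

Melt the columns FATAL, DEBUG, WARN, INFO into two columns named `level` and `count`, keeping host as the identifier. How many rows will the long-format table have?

6 host values × 4 melted columns = 24 rows.

24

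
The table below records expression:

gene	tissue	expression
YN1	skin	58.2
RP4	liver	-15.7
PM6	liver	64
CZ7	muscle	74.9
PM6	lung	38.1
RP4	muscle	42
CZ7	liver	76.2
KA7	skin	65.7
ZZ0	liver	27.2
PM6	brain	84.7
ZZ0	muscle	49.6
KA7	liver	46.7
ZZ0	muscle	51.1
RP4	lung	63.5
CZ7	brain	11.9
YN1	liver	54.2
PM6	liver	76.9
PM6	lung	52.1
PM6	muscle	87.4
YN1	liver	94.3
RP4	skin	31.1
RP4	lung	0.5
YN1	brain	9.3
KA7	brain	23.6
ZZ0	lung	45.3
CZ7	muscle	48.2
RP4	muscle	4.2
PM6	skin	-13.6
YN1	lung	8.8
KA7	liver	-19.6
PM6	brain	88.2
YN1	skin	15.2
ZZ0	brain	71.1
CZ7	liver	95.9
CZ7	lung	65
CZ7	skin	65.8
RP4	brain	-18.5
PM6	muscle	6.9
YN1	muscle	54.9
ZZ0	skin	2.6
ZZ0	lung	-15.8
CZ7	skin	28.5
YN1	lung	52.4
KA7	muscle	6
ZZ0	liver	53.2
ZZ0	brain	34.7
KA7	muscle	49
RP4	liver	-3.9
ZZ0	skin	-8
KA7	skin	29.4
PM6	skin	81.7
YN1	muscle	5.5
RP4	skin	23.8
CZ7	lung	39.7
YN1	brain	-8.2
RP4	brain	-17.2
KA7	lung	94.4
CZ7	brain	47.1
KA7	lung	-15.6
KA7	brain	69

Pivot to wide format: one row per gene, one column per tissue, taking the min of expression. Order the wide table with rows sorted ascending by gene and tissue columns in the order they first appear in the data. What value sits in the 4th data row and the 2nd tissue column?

-15.7

With rows sorted ascending by gene, row 4 is gene=RP4. tissue columns in first-appearance order: skin, liver, muscle, lung, brain; column 2 is liver.
Long rows with gene=RP4, tissue=liver: min(-15.7, -3.9) = -15.7.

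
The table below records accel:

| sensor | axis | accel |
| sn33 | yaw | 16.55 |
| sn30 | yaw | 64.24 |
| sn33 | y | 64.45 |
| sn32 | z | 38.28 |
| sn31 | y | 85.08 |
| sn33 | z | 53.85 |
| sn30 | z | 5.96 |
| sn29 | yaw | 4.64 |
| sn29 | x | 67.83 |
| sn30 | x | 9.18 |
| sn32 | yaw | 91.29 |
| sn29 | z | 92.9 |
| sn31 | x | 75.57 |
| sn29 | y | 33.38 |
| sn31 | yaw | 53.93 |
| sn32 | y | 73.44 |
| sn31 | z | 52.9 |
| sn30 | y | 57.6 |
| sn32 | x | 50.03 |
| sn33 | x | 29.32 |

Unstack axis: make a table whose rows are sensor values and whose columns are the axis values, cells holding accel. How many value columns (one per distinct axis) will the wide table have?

4

4 distinct axis values: z, y, yaw, x.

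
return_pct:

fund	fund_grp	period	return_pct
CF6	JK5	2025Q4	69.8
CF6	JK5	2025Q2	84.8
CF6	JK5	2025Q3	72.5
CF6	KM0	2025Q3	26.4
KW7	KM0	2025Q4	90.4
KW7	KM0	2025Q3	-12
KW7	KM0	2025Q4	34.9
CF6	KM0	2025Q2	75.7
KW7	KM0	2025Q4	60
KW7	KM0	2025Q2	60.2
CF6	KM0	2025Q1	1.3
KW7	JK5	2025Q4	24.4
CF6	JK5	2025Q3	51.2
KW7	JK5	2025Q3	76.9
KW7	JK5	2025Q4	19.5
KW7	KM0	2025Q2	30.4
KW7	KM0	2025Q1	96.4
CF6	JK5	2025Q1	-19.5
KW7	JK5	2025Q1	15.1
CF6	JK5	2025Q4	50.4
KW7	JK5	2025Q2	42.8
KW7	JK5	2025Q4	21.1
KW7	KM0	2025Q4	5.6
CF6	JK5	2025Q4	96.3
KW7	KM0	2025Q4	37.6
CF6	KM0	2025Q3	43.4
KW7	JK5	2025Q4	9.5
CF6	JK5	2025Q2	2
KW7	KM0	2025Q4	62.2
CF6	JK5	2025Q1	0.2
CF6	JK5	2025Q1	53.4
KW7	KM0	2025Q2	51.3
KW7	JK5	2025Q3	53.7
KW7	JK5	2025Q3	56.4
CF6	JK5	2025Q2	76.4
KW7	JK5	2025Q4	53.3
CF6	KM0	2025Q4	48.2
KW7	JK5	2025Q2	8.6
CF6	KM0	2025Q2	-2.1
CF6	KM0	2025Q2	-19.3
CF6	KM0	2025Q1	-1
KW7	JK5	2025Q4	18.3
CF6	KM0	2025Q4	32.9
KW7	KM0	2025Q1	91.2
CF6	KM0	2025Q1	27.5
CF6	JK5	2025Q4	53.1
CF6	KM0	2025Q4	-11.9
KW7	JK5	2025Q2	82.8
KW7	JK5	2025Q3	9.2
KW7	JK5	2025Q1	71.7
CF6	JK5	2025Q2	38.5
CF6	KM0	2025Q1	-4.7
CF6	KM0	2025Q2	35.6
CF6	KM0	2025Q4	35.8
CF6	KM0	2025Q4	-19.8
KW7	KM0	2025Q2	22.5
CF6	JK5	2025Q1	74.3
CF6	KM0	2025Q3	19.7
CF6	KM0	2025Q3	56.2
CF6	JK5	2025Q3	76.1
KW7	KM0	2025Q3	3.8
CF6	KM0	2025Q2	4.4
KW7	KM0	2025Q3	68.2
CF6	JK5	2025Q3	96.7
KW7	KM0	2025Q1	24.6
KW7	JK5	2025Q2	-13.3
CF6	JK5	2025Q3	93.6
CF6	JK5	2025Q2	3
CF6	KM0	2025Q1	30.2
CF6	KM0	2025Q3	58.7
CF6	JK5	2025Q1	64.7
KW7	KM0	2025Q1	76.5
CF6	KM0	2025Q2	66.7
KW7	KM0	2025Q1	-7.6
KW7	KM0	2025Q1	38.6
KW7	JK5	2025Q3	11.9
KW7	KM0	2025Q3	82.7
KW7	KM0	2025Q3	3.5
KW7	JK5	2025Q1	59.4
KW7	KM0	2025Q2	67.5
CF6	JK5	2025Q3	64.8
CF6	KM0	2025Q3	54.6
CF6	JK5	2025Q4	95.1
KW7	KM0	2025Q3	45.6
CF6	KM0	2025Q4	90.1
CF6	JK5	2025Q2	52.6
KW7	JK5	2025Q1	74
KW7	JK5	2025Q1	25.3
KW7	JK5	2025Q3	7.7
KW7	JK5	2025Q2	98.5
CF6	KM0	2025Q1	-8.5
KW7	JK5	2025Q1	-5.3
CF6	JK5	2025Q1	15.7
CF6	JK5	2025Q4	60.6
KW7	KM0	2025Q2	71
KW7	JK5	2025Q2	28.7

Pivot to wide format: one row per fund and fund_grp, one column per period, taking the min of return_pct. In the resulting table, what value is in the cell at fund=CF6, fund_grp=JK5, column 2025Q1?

Rows with fund=CF6, fund_grp=JK5 and period=2025Q1: return_pct values are -19.5, 0.2, 53.4, 74.3, 64.7, 15.7.
min(-19.5, 0.2, 53.4, 74.3, 64.7, 15.7) = -19.5.

-19.5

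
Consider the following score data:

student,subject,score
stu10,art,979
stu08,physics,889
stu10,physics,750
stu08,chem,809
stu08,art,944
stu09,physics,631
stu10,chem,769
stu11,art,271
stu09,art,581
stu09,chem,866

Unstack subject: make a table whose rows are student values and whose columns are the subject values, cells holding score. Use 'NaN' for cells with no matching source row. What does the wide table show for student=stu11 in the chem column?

No long-format row has student=stu11 and subject=chem, so the cell is NaN.

NaN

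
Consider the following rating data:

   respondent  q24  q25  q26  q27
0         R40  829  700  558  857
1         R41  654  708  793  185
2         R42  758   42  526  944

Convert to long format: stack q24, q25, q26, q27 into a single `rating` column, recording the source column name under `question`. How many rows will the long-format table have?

3 respondent values × 4 melted columns = 12 rows.

12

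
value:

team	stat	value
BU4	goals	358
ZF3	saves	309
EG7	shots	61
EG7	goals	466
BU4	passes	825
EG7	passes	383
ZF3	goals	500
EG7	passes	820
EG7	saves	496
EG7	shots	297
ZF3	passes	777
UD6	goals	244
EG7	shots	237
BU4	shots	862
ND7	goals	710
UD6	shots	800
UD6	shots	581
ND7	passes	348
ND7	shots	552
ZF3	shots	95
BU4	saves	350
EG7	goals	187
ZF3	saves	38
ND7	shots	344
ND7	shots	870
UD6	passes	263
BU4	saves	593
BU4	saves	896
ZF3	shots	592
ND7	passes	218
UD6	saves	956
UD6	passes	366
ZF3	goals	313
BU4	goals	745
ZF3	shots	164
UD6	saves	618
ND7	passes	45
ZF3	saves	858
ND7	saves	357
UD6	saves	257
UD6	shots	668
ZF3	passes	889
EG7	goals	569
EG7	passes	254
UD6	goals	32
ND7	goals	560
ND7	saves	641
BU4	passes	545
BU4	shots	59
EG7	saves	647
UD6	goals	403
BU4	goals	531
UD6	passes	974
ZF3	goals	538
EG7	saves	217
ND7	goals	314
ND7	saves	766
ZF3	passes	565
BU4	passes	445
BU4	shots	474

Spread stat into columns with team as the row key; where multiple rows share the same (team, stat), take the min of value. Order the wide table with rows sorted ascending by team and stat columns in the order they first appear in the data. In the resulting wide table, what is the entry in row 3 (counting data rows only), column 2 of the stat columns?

357

With rows sorted ascending by team, row 3 is team=ND7. stat columns in first-appearance order: goals, saves, shots, passes; column 2 is saves.
Long rows with team=ND7, stat=saves: min(357, 641, 766) = 357.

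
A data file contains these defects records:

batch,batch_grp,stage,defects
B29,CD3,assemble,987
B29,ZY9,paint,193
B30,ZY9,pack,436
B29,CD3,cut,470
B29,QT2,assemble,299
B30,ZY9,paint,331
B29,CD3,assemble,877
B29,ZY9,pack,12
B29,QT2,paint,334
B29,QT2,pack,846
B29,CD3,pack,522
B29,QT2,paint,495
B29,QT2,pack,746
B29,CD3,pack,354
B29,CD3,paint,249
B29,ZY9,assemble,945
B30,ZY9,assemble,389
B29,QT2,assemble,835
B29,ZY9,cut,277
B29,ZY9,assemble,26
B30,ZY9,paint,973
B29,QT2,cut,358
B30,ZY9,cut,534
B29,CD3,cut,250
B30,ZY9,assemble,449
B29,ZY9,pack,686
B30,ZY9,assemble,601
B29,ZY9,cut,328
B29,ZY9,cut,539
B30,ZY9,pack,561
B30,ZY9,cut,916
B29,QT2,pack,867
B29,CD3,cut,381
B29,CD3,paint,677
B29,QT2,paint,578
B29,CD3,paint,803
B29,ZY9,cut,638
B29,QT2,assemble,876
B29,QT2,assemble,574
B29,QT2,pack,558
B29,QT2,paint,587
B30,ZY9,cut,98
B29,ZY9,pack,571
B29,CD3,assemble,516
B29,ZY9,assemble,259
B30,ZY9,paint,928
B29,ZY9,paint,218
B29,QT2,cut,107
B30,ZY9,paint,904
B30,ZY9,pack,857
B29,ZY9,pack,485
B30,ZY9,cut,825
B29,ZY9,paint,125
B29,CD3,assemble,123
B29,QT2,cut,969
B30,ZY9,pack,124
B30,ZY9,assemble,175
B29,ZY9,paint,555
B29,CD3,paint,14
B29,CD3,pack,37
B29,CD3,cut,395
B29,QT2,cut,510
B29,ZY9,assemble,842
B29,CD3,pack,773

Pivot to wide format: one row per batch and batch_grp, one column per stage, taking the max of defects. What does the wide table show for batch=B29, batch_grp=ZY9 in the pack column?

686

Rows with batch=B29, batch_grp=ZY9 and stage=pack: defects values are 12, 686, 571, 485.
max(12, 686, 571, 485) = 686.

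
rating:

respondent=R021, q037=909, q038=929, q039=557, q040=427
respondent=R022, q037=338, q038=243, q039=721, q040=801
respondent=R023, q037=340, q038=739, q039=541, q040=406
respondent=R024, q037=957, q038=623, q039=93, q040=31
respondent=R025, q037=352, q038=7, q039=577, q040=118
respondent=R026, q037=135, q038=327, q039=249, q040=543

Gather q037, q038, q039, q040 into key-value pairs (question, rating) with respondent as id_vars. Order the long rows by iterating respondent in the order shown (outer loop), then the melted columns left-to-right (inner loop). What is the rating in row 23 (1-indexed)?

24 rows total (6 × 4). Row 23: index ⌊(23-1)/4⌋ = 5 into respondent → R026; (23-1) mod 4 = 2 into the melted columns → q039.
So row 23 is (R026, q039, 249); rating = 249.

249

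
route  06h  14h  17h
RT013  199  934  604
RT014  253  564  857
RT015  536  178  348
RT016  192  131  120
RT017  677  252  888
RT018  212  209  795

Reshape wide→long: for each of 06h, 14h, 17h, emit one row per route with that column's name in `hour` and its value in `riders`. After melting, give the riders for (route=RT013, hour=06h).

Unpivoting turns each (route, wide-column) pair into one long row.
The wide cell at row RT013, column 06h holds 199, so the long row (RT013, 06h) has riders=199.

199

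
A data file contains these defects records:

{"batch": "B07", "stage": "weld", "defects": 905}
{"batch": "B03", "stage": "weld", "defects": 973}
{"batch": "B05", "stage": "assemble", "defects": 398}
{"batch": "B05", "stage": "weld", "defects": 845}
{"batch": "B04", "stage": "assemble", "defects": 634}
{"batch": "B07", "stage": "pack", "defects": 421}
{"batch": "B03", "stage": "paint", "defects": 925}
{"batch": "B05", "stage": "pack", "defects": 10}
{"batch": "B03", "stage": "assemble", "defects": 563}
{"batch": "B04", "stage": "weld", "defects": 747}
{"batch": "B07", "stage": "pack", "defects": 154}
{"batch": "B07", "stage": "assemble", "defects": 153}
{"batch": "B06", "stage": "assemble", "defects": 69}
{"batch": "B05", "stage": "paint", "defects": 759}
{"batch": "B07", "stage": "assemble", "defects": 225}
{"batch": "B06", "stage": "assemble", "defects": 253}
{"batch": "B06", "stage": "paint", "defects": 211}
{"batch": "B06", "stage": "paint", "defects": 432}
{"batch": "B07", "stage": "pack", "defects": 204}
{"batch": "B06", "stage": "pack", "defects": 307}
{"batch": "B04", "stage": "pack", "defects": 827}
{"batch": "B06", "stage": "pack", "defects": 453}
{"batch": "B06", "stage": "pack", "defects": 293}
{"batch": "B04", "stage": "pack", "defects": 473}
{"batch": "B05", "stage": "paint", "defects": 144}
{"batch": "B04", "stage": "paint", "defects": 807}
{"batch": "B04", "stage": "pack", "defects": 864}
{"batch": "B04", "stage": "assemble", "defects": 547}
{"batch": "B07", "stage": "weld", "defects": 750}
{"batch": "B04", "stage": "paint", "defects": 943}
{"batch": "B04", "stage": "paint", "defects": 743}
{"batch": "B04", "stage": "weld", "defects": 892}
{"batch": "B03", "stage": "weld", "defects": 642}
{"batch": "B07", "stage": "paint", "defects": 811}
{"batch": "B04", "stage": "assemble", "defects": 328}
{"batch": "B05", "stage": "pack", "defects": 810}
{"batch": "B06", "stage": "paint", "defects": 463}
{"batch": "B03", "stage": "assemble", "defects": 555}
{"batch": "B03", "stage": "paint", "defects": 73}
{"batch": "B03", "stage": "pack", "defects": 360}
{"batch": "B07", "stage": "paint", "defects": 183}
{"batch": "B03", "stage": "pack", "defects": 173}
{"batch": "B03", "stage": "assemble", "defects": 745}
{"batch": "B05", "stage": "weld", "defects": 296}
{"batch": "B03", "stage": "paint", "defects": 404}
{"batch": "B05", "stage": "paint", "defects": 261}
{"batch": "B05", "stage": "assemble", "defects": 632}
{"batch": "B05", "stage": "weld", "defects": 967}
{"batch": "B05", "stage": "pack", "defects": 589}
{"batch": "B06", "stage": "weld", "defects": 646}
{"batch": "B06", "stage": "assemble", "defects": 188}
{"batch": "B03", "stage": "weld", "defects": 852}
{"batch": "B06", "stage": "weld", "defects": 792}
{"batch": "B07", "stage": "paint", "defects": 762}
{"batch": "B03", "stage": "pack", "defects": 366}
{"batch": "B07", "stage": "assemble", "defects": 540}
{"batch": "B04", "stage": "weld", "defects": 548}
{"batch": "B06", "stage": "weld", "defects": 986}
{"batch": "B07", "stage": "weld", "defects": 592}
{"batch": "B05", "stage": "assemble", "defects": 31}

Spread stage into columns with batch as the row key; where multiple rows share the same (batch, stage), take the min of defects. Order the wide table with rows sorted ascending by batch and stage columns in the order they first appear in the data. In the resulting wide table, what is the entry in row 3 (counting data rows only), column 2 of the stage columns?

With rows sorted ascending by batch, row 3 is batch=B05. stage columns in first-appearance order: weld, assemble, pack, paint; column 2 is assemble.
Long rows with batch=B05, stage=assemble: min(398, 632, 31) = 31.

31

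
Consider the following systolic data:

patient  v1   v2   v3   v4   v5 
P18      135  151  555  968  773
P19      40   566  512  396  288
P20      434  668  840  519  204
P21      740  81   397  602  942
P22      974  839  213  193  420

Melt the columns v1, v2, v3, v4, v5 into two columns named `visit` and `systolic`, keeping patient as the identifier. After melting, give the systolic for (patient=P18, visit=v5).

773

Unpivoting turns each (patient, wide-column) pair into one long row.
The wide cell at row P18, column v5 holds 773, so the long row (P18, v5) has systolic=773.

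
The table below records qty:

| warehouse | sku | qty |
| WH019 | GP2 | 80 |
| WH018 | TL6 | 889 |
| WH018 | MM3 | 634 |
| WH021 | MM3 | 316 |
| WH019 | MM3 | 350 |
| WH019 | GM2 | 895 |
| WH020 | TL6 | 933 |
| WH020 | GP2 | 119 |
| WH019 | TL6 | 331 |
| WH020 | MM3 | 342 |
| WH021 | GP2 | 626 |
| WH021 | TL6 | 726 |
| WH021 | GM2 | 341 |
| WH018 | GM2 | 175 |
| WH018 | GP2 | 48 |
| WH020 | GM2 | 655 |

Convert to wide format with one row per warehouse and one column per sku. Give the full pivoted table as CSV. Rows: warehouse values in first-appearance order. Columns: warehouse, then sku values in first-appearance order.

warehouse,GP2,TL6,MM3,GM2
WH019,80,331,350,895
WH018,48,889,634,175
WH021,626,726,316,341
WH020,119,933,342,655

Columns: warehouse plus the 4 distinct sku values (GP2, TL6, MM3, GM2).
For example, row WH019 column GP2 takes qty=80 from the long row (WH019, GP2).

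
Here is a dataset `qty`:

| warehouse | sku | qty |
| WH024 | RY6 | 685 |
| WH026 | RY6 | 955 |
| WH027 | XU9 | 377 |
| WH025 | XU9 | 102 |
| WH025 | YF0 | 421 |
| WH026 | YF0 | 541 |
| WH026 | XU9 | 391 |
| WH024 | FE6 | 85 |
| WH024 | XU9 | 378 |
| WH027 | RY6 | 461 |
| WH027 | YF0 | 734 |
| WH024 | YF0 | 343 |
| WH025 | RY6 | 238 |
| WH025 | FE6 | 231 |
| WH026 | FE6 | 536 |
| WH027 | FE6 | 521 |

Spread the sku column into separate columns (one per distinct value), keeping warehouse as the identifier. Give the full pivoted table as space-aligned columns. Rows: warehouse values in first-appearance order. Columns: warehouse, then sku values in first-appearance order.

Columns: warehouse plus the 4 distinct sku values (RY6, XU9, YF0, FE6).
For example, row WH024 column RY6 takes qty=685 from the long row (WH024, RY6).

warehouse  RY6  XU9  YF0  FE6
WH024      685  378  343  85 
WH026      955  391  541  536
WH027      461  377  734  521
WH025      238  102  421  231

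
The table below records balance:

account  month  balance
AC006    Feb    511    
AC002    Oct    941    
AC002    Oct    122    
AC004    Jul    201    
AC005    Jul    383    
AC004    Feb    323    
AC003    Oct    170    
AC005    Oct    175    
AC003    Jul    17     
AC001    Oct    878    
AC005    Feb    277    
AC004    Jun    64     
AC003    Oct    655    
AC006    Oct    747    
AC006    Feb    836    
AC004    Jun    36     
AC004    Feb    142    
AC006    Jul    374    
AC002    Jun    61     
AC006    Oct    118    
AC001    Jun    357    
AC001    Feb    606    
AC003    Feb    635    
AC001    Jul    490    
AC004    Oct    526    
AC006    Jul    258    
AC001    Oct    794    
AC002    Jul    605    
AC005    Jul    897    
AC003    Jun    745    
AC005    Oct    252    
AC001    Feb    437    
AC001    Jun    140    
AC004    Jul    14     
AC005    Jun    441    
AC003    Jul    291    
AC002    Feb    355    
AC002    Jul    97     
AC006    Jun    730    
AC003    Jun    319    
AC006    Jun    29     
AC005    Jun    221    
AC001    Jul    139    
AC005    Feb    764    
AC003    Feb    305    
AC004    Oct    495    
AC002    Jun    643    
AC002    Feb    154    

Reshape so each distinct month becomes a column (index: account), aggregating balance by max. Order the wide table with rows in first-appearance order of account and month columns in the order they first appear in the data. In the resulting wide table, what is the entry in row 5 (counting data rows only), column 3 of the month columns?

With rows in first-appearance order of account, row 5 is account=AC003. month columns in first-appearance order: Feb, Oct, Jul, Jun; column 3 is Jul.
Long rows with account=AC003, month=Jul: max(17, 291) = 291.

291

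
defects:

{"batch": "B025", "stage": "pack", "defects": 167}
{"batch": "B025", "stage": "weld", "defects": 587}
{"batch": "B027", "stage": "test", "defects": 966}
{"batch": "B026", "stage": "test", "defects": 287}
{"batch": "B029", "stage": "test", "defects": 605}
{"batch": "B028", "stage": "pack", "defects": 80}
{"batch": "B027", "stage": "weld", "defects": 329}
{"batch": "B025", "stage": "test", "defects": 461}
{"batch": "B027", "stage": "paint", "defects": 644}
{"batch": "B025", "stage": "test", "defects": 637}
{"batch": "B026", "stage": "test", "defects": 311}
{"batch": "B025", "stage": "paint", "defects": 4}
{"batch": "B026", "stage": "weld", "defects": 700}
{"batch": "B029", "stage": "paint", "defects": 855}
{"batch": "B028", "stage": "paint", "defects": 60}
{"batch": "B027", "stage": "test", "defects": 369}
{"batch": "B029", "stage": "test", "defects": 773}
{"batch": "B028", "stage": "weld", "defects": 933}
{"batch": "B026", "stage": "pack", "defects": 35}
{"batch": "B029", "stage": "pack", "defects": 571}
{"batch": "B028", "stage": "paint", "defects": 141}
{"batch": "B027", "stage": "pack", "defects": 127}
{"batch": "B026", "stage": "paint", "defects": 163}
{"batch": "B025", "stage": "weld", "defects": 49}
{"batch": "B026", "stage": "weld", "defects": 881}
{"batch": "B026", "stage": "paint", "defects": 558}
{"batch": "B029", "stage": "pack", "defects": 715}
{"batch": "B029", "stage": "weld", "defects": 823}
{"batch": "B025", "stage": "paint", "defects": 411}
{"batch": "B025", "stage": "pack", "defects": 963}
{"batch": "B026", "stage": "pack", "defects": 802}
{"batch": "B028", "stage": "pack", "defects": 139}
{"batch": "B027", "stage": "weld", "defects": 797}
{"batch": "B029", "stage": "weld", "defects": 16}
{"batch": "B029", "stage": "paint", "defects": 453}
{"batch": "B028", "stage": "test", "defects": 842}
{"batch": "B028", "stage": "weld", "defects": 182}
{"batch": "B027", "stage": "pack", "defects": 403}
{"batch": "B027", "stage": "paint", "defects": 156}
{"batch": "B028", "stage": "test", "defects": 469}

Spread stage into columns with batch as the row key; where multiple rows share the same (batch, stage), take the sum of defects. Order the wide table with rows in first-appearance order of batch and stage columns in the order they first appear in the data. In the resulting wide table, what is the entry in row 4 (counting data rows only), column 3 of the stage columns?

1378

With rows in first-appearance order of batch, row 4 is batch=B029. stage columns in first-appearance order: pack, weld, test, paint; column 3 is test.
Long rows with batch=B029, stage=test: 605 + 773 = 1378.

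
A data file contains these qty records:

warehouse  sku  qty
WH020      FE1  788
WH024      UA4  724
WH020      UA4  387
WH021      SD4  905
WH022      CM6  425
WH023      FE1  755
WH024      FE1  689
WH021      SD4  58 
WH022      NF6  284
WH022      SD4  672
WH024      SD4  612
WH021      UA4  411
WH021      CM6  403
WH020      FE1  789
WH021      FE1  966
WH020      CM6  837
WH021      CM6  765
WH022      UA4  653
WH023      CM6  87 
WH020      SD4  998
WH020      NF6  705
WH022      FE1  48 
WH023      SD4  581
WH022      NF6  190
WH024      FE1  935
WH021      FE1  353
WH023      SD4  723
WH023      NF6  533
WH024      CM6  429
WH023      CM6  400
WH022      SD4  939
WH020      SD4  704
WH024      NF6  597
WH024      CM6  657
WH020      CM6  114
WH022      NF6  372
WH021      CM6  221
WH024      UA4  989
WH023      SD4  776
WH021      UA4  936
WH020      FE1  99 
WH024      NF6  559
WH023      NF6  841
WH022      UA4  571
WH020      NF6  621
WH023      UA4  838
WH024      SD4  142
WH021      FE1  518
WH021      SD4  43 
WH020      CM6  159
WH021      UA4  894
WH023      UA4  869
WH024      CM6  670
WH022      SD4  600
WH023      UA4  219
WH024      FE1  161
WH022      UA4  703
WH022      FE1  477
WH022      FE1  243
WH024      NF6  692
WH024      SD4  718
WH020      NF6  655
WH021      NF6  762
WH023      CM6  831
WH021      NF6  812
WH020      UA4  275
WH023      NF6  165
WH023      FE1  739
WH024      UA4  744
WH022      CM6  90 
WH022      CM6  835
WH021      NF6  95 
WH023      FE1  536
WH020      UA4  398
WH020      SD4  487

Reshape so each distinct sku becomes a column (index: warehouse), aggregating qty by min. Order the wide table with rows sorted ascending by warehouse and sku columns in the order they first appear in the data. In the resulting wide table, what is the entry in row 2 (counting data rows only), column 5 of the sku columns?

With rows sorted ascending by warehouse, row 2 is warehouse=WH021. sku columns in first-appearance order: FE1, UA4, SD4, CM6, NF6; column 5 is NF6.
Long rows with warehouse=WH021, sku=NF6: min(762, 812, 95) = 95.

95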